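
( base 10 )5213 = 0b1010001011101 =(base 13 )24b0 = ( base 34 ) 4HB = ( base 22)agl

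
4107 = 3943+164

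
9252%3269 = 2714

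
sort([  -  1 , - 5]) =[ - 5, - 1]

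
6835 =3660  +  3175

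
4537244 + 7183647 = 11720891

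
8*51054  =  408432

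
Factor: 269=269^1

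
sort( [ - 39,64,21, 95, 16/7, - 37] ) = [ - 39, - 37,16/7,21, 64,95] 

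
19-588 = - 569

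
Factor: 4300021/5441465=5^(  -  1 )*11^1*331^1*1181^1*1088293^( - 1)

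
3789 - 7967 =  - 4178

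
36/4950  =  2/275 = 0.01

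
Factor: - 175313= - 19^1*9227^1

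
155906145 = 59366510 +96539635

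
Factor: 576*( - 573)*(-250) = 82512000= 2^7*3^3*5^3*191^1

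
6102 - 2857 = 3245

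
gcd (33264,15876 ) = 756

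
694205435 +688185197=1382390632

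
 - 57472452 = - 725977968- - 668505516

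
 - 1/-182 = 1/182 = 0.01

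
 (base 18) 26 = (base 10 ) 42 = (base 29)1d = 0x2A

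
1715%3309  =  1715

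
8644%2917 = 2810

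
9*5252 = 47268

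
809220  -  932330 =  - 123110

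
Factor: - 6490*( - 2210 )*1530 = 2^3*3^2*5^3*11^1*13^1*17^2*59^1 = 21944637000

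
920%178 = 30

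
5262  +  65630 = 70892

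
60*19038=1142280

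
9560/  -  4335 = - 3 + 689/867  =  - 2.21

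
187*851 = 159137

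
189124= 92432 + 96692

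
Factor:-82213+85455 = 2^1*1621^1=3242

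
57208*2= 114416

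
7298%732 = 710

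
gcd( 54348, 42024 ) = 12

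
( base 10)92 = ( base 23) 40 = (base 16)5c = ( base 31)2u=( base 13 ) 71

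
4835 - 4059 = 776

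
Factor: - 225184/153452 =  - 2^3 *13^( - 2)* 31^1 = -248/169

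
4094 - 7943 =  - 3849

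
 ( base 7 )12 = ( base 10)9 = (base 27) 9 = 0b1001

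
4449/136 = 32 + 97/136 = 32.71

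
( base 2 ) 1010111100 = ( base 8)1274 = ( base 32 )LS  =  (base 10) 700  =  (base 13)41b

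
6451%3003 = 445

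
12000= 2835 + 9165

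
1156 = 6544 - 5388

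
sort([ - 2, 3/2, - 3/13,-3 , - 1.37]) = [-3, - 2, - 1.37, - 3/13,3/2]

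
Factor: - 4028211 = - 3^5*11^2*137^1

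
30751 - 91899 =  - 61148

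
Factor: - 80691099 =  - 3^1* 97^1 * 149^1*1861^1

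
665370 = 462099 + 203271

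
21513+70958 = 92471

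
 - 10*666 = - 6660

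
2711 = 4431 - 1720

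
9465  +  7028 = 16493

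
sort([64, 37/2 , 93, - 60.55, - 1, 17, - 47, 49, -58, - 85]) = [-85, - 60.55,-58, - 47, - 1,  17,  37/2, 49, 64, 93 ]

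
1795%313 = 230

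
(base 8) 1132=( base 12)422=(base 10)602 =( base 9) 738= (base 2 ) 1001011010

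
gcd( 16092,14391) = 27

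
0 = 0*91416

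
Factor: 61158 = 2^1*3^1*10193^1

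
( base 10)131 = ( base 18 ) 75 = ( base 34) 3T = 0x83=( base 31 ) 47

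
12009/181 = 12009/181= 66.35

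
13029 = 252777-239748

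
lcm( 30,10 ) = 30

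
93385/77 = 1212+61/77 = 1212.79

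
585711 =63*9297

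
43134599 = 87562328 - 44427729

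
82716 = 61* 1356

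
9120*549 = 5006880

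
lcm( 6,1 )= 6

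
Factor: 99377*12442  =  1236448634= 2^1 * 6221^1*99377^1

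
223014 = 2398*93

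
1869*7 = 13083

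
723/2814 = 241/938 = 0.26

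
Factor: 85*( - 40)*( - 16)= 2^7*5^2 *17^1= 54400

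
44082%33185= 10897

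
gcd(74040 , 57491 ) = 1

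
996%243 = 24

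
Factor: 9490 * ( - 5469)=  - 2^1 * 3^1*5^1*13^1*73^1*1823^1=- 51900810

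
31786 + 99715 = 131501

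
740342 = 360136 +380206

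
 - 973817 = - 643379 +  - 330438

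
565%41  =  32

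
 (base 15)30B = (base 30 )MQ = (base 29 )NJ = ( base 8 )1256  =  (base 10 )686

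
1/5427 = 1/5427=0.00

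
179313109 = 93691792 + 85621317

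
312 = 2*156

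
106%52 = 2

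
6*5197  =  31182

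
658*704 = 463232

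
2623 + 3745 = 6368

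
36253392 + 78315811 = 114569203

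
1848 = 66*28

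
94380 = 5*18876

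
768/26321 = 768/26321 = 0.03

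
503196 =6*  83866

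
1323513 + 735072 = 2058585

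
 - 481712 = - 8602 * 56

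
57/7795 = 57/7795 = 0.01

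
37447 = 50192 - 12745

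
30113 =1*30113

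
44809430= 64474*695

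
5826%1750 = 576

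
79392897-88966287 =-9573390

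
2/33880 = 1/16940 = 0.00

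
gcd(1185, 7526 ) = 1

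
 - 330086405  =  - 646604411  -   - 316518006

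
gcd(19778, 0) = 19778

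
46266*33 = 1526778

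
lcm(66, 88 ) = 264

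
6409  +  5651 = 12060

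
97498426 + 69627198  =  167125624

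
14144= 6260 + 7884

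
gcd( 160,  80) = 80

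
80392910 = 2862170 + 77530740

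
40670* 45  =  1830150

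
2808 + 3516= 6324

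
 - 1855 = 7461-9316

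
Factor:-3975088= - 2^4*13^1*29^1 * 659^1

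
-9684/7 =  - 1384+4/7=- 1383.43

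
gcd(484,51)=1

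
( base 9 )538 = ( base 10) 440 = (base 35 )CK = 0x1b8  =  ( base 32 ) DO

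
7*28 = 196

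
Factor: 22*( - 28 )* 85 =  - 2^3*5^1*7^1*11^1*17^1=- 52360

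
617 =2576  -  1959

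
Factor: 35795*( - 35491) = -5^1 * 7159^1 * 35491^1 =- 1270400345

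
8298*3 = 24894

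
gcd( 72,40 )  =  8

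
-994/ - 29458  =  497/14729 = 0.03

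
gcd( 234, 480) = 6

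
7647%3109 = 1429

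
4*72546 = 290184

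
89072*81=7214832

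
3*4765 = 14295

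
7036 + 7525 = 14561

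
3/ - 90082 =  - 1 + 90079/90082 = -0.00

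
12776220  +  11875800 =24652020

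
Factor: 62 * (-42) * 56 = -2^5*3^1*7^2* 31^1 = -145824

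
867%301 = 265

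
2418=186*13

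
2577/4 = 2577/4 = 644.25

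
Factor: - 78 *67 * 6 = -2^2*3^2*13^1*67^1  =  - 31356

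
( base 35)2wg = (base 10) 3586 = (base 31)3ML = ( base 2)111000000010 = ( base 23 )6hl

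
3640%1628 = 384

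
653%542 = 111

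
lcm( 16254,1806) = 16254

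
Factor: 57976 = 2^3 * 7247^1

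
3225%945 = 390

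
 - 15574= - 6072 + -9502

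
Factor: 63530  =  2^1*5^1*6353^1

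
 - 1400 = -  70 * 20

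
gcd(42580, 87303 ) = 1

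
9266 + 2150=11416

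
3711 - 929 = 2782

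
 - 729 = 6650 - 7379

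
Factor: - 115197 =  - 3^1*19^1*43^1*47^1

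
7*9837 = 68859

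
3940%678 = 550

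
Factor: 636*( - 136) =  - 2^5*3^1* 17^1*53^1 = - 86496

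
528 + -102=426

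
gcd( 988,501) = 1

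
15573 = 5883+9690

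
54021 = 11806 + 42215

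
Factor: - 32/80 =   -  2/5 = - 2^1*5^ ( - 1)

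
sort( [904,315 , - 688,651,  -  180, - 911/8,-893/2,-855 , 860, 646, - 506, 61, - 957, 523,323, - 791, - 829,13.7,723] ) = [ - 957,-855, - 829, - 791, - 688,  -  506, - 893/2, - 180, - 911/8,13.7 , 61, 315,323, 523,646,651,723, 860,904]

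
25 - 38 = -13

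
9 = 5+4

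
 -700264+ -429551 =-1129815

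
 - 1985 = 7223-9208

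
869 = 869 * 1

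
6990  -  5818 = 1172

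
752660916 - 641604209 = 111056707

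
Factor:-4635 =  - 3^2 * 5^1  *  103^1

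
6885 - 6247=638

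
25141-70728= - 45587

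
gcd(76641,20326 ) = 1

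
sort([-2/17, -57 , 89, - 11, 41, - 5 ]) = [ - 57, - 11,-5, - 2/17,41, 89] 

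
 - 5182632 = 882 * ( - 5876 ) 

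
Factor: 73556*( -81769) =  - 2^2*7^1 * 37^1*71^1 *81769^1 = - 6014600564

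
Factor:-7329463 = -167^1*43889^1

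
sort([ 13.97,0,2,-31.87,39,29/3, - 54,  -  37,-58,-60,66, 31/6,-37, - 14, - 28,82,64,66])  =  [ - 60, - 58, -54, - 37,-37, - 31.87, - 28 ,- 14,0,2,31/6,29/3 , 13.97,39,64,66,66, 82 ] 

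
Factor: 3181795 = 5^1 *636359^1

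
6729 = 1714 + 5015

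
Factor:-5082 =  - 2^1*3^1*7^1*11^2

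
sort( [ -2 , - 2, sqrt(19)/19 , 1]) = [ - 2, - 2, sqrt(19 )/19, 1]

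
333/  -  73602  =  -1 + 8141/8178 = - 0.00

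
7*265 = 1855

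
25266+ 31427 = 56693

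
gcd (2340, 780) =780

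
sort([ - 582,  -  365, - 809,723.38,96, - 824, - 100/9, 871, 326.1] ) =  [ - 824, - 809, - 582, - 365,- 100/9, 96, 326.1,723.38,871 ] 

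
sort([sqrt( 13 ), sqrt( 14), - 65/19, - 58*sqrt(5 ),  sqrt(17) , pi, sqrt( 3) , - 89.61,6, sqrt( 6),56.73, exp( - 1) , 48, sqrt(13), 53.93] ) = [ - 58*sqrt( 5),-89.61, - 65/19,  exp( - 1),  sqrt( 3 ),  sqrt(6 ), pi, sqrt(13), sqrt(13 ), sqrt(14), sqrt( 17),6,48 , 53.93,56.73 ]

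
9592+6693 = 16285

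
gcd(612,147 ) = 3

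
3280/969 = 3280/969  =  3.38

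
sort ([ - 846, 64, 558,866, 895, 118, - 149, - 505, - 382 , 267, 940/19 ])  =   [-846, - 505, - 382, - 149, 940/19,64, 118, 267, 558, 866,895]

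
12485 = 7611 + 4874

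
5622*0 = 0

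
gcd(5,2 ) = 1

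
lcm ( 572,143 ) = 572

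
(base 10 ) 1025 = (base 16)401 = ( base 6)4425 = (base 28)18h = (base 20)2B5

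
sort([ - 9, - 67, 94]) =[-67, - 9,94]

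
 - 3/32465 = -3/32465= - 0.00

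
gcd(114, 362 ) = 2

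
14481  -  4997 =9484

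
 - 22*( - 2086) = 45892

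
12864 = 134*96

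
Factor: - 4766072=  - 2^3 * 757^1*787^1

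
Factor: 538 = 2^1*269^1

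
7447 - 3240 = 4207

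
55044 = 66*834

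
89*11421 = 1016469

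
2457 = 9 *273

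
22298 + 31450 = 53748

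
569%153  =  110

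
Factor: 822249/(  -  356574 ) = - 309/134 = -2^(-1)*3^1*67^(-1)*103^1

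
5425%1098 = 1033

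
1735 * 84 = 145740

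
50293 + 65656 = 115949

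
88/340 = 22/85 = 0.26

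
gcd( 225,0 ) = 225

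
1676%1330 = 346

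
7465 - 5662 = 1803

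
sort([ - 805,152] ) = [ - 805,152]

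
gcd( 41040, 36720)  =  2160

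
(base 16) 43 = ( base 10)67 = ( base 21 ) 34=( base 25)2H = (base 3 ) 2111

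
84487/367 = 84487/367 = 230.21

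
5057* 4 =20228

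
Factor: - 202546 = - 2^1*101273^1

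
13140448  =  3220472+9919976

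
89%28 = 5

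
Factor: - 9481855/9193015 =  - 13^( - 1) *19^1*233^(-1)*607^(-1)*99809^1  =  -1896371/1838603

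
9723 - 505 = 9218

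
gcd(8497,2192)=1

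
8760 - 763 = 7997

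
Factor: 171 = 3^2*19^1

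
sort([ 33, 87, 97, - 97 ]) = [-97,33,87, 97]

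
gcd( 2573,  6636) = 1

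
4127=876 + 3251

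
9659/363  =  26 + 221/363 = 26.61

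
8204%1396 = 1224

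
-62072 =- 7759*8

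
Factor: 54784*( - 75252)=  - 2^11*3^1*107^1*6271^1 =- 4122605568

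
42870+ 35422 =78292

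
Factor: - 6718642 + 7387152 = 2^1*5^1 * 66851^1=668510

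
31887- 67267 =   -  35380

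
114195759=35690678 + 78505081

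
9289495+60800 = 9350295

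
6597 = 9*733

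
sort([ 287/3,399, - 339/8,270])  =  [ - 339/8,287/3,270,  399 ] 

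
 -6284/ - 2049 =6284/2049 = 3.07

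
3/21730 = 3/21730 = 0.00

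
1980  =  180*11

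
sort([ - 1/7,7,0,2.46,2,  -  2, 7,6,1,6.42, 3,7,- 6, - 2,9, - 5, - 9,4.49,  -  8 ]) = [ - 9, - 8, - 6  ,-5,  -  2, -2, - 1/7,0,1,2,2.46,  3, 4.49,6,  6.42,  7,7,7, 9 ] 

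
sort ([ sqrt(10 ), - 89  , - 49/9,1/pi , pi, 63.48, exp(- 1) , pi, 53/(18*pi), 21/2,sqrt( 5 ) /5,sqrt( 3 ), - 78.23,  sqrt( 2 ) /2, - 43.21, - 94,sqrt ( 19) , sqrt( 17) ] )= [ - 94, - 89, - 78.23, - 43.21, - 49/9,1/pi,exp( - 1 ),  sqrt( 5)/5,sqrt( 2)/2,53/( 18*pi),  sqrt( 3), pi,  pi,sqrt(10 ), sqrt( 17 ), sqrt(19), 21/2,63.48 ]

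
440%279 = 161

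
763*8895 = 6786885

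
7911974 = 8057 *982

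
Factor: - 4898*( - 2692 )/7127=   13185416/7127=2^3*31^1 *79^1* 673^1*7127^(-1) 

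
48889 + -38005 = 10884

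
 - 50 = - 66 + 16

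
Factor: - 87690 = -2^1*3^1*5^1*37^1*79^1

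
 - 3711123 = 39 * (-95157 ) 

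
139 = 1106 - 967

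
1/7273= 1/7273 = 0.00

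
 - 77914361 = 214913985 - 292828346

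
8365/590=1673/118 =14.18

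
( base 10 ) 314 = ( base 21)ek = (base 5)2224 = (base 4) 10322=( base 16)13A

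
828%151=73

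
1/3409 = 1/3409 =0.00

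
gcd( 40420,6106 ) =86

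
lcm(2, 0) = 0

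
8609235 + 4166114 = 12775349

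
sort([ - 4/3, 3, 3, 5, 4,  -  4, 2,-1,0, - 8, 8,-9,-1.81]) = [  -  9, - 8,-4, - 1.81, - 4/3, -1, 0,2, 3 , 3, 4,5, 8 ] 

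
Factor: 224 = 2^5*7^1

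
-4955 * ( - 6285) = 31142175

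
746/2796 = 373/1398 = 0.27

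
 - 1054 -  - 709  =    -  345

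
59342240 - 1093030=58249210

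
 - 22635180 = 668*( - 33885 ) 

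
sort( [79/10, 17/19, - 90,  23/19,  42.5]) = [  -  90,17/19, 23/19, 79/10, 42.5] 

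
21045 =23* 915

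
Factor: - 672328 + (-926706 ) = - 1599034 = - 2^1*47^1 * 17011^1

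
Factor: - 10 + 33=23 = 23^1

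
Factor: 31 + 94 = 5^3 = 125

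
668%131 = 13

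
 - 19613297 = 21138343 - 40751640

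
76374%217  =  207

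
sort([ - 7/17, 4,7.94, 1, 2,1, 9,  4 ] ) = [-7/17 , 1,1,2,4, 4,7.94,  9 ] 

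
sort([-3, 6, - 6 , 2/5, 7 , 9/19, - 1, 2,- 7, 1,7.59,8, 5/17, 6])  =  [- 7,- 6, - 3,  -  1,5/17, 2/5, 9/19,1, 2, 6, 6,7, 7.59 , 8]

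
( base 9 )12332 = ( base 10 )8291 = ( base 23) ffb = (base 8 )20143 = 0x2063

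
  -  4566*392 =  - 1789872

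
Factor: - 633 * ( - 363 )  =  229779 = 3^2*11^2*211^1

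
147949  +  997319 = 1145268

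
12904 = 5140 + 7764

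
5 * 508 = 2540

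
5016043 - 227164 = 4788879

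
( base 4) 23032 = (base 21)1d4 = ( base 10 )718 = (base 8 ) 1316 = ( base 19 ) 1IF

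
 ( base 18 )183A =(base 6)103144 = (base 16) 2128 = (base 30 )9cs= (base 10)8488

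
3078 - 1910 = 1168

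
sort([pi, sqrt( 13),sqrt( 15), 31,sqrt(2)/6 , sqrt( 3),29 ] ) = [ sqrt( 2) /6, sqrt( 3 ),  pi,sqrt( 13 ),sqrt( 15),29, 31]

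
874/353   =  874/353=2.48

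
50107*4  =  200428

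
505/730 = 101/146 = 0.69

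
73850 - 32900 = 40950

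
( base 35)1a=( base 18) 29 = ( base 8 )55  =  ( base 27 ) 1i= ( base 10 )45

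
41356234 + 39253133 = 80609367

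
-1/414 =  - 1/414 = - 0.00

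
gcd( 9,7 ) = 1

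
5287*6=31722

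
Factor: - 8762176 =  - 2^6* 29^1*4721^1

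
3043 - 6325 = - 3282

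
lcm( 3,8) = 24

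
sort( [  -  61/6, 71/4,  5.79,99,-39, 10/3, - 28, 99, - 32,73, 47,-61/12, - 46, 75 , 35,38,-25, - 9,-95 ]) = [ - 95, - 46, - 39,-32,  -  28,  -  25, - 61/6,  -  9 ,-61/12,  10/3, 5.79, 71/4,35,  38,47,73, 75, 99, 99] 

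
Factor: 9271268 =2^2 * 61^1*37997^1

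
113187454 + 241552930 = 354740384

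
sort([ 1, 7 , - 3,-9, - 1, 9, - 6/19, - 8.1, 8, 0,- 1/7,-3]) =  [-9, - 8.1, - 3,  -  3, - 1,-6/19,  -  1/7, 0, 1,7,8, 9 ]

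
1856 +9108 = 10964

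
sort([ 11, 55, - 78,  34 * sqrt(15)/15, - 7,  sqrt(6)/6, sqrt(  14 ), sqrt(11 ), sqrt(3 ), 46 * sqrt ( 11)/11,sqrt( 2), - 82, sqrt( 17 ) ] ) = [ - 82, - 78,-7, sqrt( 6 ) /6, sqrt( 2 )  ,  sqrt( 3), sqrt(11),sqrt(  14 ), sqrt(17), 34* sqrt( 15 ) /15, 11,46*sqrt(11 ) /11, 55]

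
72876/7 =10410 + 6/7= 10410.86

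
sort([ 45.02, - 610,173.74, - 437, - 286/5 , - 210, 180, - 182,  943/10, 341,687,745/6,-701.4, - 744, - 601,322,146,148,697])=[ - 744,-701.4,-610, - 601, - 437, - 210, - 182, - 286/5 , 45.02, 943/10, 745/6,146, 148,173.74,180, 322,341,687,697]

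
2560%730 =370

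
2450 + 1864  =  4314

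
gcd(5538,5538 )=5538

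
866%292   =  282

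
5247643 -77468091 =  - 72220448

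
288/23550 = 48/3925= 0.01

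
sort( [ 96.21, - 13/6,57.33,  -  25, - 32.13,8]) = [-32.13, - 25,- 13/6,8,57.33,96.21] 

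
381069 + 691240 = 1072309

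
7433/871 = 7433/871 = 8.53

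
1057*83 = 87731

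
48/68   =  12/17=0.71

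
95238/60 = 1587 + 3/10=1587.30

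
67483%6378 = 3703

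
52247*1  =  52247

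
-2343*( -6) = 14058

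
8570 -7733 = 837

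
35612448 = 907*39264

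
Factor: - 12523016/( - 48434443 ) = 2^3*11^2*17^1*37^( - 1)*761^1 * 1309039^(  -  1 ) 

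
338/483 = 338/483= 0.70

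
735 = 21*35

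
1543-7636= - 6093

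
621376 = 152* 4088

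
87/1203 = 29/401 = 0.07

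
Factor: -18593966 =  - 2^1*9296983^1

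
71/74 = 71/74 = 0.96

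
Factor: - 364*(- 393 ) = 2^2*3^1*7^1*13^1*131^1 =143052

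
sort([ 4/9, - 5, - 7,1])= [ - 7 ,  -  5, 4/9, 1]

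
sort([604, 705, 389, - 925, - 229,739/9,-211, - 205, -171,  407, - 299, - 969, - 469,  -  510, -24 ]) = [ - 969 , - 925, - 510, - 469, - 299, - 229, - 211,  -  205, - 171 , - 24, 739/9, 389,407,604, 705 ] 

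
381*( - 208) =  - 79248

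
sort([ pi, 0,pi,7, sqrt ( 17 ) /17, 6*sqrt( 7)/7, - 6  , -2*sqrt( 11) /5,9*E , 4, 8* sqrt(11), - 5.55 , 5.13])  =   [-6, - 5.55  ,-2*sqrt(11)/5,0,sqrt( 17)/17,  6*sqrt( 7)/7,pi,pi, 4, 5.13,7,9*E,8*  sqrt(11) ] 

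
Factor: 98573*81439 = 8027686547=81439^1*98573^1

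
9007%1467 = 205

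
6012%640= 252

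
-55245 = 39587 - 94832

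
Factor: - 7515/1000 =- 2^( - 3)*3^2*5^( - 2)*167^1 = -  1503/200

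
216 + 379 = 595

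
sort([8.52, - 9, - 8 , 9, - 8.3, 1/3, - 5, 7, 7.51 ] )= [ - 9, - 8.3, - 8,  -  5, 1/3,  7, 7.51,8.52,  9 ] 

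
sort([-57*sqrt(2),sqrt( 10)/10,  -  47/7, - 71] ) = [ - 57*sqrt(2 ), - 71, - 47/7,sqrt(10)/10]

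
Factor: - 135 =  - 3^3*5^1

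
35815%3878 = 913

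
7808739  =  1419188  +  6389551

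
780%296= 188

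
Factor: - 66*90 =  - 5940 =-2^2*3^3 * 5^1 * 11^1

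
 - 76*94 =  - 7144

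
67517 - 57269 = 10248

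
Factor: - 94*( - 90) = 2^2*3^2*5^1*47^1 = 8460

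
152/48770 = 76/24385= 0.00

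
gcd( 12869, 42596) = 1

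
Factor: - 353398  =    -  2^1*176699^1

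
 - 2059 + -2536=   -  4595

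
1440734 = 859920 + 580814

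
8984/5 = 8984/5 =1796.80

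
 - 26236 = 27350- 53586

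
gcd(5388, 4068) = 12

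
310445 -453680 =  - 143235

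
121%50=21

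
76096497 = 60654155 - -15442342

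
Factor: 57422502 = 2^1*3^2*3190139^1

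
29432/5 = 29432/5= 5886.40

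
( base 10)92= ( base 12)78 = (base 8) 134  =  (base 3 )10102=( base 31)2U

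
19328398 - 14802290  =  4526108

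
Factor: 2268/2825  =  2^2*3^4*5^( - 2 )*7^1*113^( - 1) 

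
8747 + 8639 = 17386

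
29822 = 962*31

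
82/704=41/352 = 0.12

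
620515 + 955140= 1575655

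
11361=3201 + 8160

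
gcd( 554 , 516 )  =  2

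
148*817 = 120916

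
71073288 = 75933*936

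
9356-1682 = 7674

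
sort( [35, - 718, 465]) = [ - 718,35,465 ]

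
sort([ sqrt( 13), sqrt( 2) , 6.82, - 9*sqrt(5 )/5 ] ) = [ - 9*sqrt( 5)/5,sqrt(2), sqrt( 13 ), 6.82]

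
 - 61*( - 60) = 3660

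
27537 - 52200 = -24663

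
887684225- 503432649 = 384251576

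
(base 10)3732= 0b111010010100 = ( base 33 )3e3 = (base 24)6bc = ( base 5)104412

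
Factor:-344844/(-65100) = 927/175 = 3^2*5^(- 2)*7^( - 1 )*103^1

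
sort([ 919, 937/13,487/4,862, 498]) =[ 937/13,487/4,498,862, 919 ]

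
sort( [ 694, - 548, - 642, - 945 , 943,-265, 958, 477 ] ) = [ - 945,-642, - 548 , - 265, 477, 694, 943, 958 ]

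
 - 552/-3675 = 184/1225= 0.15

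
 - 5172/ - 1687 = 5172/1687 = 3.07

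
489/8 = 489/8 = 61.12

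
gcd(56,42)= 14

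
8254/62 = 4127/31 = 133.13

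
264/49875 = 88/16625 = 0.01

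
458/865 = 458/865= 0.53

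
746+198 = 944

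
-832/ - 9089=832/9089= 0.09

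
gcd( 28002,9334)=9334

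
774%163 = 122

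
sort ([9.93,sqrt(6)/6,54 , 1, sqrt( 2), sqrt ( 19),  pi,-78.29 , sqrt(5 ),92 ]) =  [ - 78.29, sqrt (6) /6 , 1,sqrt(2) , sqrt( 5 ), pi , sqrt( 19 ),  9.93, 54,92 ] 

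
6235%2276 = 1683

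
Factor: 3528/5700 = 294/475= 2^1  *  3^1 * 5^ ( - 2)*7^2*19^(  -  1) 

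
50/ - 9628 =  - 1 + 4789/4814 = - 0.01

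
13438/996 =6719/498  =  13.49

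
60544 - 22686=37858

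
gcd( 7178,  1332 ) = 74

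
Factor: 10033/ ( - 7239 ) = -3^(-1 )*19^ (-1)*79^1= - 79/57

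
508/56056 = 127/14014   =  0.01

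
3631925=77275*47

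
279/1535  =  279/1535 = 0.18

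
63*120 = 7560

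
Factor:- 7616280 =-2^3 * 3^1*5^1*7^1*9067^1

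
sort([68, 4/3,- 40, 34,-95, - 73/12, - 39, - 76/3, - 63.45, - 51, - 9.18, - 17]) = [-95,- 63.45, - 51, - 40, - 39, - 76/3, - 17, - 9.18,- 73/12, 4/3 , 34,  68]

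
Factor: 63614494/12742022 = 31807247/6371011 = 827^1*38461^1*6371011^ ( - 1) 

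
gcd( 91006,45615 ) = 1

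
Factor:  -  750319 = -151^1*4969^1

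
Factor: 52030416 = 2^4* 3^1*23^1* 47129^1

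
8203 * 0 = 0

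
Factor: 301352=2^3*139^1*271^1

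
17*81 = 1377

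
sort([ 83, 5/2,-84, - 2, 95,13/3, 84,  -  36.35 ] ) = [ -84,-36.35, - 2, 5/2, 13/3 , 83,84,  95 ]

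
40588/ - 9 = -40588/9 = - 4509.78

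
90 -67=23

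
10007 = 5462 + 4545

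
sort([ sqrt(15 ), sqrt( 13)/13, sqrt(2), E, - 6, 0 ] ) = [ - 6, 0, sqrt(13) /13,  sqrt(2),E, sqrt(15)]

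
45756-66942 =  - 21186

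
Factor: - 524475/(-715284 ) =2^(- 2)*3^1*5^2*7^1*179^( - 1) = 525/716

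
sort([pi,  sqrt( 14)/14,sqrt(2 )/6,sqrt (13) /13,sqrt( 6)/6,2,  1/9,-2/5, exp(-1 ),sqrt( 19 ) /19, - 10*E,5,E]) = [- 10 * E, - 2/5,1/9,sqrt( 19) /19,sqrt(2 ) /6, sqrt( 14 )/14, sqrt( 13)/13, exp( - 1),  sqrt( 6)/6,2, E , pi, 5 ] 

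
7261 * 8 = 58088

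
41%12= 5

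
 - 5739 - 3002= - 8741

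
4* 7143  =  28572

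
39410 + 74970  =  114380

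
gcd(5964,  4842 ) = 6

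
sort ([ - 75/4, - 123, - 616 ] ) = [ - 616,-123,-75/4]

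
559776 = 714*784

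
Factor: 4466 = 2^1*7^1*11^1*29^1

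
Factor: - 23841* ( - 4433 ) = 3^3*11^1*13^1*31^1*883^1 = 105687153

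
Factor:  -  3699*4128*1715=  - 26187144480 = -2^5*3^4*5^1*7^3*43^1*137^1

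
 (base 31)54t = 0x135e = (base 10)4958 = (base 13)2345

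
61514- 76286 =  - 14772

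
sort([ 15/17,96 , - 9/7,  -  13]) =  [ - 13, - 9/7,15/17,96]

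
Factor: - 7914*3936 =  - 31149504=- 2^6 * 3^2*41^1* 1319^1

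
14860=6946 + 7914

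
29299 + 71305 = 100604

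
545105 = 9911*55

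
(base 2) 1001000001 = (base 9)711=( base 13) 355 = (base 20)18h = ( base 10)577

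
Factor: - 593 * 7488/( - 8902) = 2220192/4451 = 2^5*3^2*13^1*593^1*4451^ ( - 1) 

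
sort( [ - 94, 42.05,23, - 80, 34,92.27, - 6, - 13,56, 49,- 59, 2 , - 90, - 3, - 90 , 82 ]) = [- 94, - 90 , - 90 , - 80,- 59, - 13, - 6, - 3 , 2,23, 34,  42.05, 49,56, 82, 92.27 ] 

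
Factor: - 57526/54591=  -  2^1*3^( - 1)*7^2 * 31^( -1) = - 98/93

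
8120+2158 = 10278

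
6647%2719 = 1209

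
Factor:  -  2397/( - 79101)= 3^( - 1 ) * 11^(-1 ) = 1/33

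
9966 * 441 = 4395006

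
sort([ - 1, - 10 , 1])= [ - 10 , - 1,  1]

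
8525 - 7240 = 1285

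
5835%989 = 890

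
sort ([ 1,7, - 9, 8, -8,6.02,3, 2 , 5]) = [ - 9, - 8 , 1,2, 3,5,6.02, 7,8]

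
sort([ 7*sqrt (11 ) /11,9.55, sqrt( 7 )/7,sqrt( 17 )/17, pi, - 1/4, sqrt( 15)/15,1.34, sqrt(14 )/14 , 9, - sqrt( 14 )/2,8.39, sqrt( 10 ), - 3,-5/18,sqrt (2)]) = [ - 3, - sqrt(14 )/2, - 5/18,  -  1/4, sqrt( 17) /17, sqrt( 15)/15,sqrt( 14 )/14, sqrt( 7)/7,  1.34, sqrt(2),7*sqrt(11)/11,pi, sqrt ( 10 ), 8.39, 9,  9.55]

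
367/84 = 367/84 = 4.37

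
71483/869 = 82 + 225/869 = 82.26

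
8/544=1/68 = 0.01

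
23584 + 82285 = 105869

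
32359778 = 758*42691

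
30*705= 21150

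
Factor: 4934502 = 2^1*3^2 *274139^1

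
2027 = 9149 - 7122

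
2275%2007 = 268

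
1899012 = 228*8329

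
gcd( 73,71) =1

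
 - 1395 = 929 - 2324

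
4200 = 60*70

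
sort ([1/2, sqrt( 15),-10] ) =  [ - 10, 1/2 , sqrt (15 )] 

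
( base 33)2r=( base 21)49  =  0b1011101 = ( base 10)93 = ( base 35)2N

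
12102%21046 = 12102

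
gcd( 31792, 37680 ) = 16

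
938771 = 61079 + 877692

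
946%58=18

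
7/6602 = 7/6602 = 0.00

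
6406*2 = 12812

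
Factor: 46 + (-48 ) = -2 = - 2^1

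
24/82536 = 1/3439 = 0.00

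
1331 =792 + 539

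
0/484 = 0=0.00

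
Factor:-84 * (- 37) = 2^2*3^1 * 7^1*37^1 = 3108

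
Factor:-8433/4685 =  - 3^2*5^( - 1) = - 9/5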